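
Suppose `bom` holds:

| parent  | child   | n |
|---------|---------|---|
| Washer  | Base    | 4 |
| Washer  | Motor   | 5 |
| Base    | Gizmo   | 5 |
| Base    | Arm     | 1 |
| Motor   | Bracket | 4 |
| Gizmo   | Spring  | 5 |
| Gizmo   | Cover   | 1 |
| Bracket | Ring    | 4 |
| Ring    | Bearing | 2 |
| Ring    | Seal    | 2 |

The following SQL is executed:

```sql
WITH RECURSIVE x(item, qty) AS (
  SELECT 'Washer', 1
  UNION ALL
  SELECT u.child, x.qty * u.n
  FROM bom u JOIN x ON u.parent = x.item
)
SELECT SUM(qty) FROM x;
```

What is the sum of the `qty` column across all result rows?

Base: (Washer, qty=1).
Iteration 1: components of {Washer} -> Base = 1*4 = 4, Motor = 1*5 = 5.
Iteration 2: components of {Base,Motor} -> Arm = 4*1 = 4, Bracket = 5*4 = 20, Gizmo = 4*5 = 20.
Iteration 3: components of {Arm,Bracket,Gizmo} -> Cover = 20*1 = 20, Ring = 20*4 = 80, Spring = 20*5 = 100.
Iteration 4: components of {Cover,Ring,Spring} -> Bearing = 80*2 = 160, Seal = 80*2 = 160.
Iteration 5: no further components; recursion stops.
SUM(qty) = 1 + 4 + 5 + 20 + 4 + 20 + 100 + 20 + 80 + 160 + 160 = 574.

574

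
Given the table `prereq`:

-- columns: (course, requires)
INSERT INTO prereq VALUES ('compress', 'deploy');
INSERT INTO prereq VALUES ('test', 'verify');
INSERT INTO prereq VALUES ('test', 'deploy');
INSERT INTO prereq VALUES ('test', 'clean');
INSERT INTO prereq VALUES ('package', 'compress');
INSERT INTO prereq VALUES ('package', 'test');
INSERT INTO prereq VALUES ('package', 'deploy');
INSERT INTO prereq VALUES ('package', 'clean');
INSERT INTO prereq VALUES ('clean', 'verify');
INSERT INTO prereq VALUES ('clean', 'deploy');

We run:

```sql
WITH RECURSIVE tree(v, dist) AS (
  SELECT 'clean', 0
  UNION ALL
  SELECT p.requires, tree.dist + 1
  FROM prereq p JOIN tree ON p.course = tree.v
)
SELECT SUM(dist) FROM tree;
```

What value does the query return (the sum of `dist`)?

Base: (clean, dist=0).
Iteration 1: edges from {clean} -> (deploy, dist=1), (verify, dist=1).
Iteration 2: no outgoing edges from {deploy,verify}; recursion stops.
SUM(dist) = 0 + 1 + 1 = 2.

2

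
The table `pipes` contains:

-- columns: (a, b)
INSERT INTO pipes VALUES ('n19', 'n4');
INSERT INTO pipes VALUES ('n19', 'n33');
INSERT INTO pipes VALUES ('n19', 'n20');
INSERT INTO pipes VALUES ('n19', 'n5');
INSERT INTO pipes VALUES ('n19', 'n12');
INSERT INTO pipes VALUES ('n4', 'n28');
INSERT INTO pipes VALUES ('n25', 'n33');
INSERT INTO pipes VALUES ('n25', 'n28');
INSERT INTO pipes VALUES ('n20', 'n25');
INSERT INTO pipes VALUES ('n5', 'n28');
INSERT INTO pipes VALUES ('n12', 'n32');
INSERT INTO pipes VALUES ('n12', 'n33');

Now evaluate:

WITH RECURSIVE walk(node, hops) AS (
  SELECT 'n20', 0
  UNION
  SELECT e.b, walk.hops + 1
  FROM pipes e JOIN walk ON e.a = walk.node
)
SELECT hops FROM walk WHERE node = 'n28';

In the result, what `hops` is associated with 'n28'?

Base: (n20, hops=0).
Iteration 1: edges from {n20} -> (n25, hops=1).
Iteration 2: edges from {n25} -> (n28, hops=2), (n33, hops=2).
Iteration 3: no outgoing edges from {n28,n33}; recursion stops.

2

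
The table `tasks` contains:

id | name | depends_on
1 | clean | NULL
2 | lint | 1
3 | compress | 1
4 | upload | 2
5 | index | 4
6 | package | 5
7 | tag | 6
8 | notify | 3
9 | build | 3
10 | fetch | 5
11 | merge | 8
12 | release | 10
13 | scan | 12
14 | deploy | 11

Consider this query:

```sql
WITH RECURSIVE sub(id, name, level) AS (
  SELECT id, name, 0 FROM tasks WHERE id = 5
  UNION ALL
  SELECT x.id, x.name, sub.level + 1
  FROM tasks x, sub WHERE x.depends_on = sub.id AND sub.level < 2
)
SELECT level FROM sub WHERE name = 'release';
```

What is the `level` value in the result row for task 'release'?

Base: id=5 (index) at level 0.
Iteration 1: rows with depends_on in {5} -> package (id 6, level 1), fetch (id 10, level 1).
Iteration 2: rows with depends_on in {6,10} -> tag (id 7, level 2), release (id 12, level 2).
Iteration 3: level < 2 fails for all current rows; recursion stops.

2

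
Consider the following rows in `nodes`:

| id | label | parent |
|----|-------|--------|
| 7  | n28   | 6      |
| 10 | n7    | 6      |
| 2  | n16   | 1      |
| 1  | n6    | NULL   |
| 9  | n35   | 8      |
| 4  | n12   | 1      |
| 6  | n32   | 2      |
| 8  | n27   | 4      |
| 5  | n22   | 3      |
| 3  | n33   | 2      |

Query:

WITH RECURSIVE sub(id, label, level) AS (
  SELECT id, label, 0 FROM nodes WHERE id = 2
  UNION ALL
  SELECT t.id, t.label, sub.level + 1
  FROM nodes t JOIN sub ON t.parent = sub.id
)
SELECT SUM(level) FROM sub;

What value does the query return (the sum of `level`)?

8

Base: id=2 (n16) at level 0.
Iteration 1: rows with parent in {2} -> n33 (id 3, level 1), n32 (id 6, level 1).
Iteration 2: rows with parent in {3,6} -> n22 (id 5, level 2), n28 (id 7, level 2), n7 (id 10, level 2).
Iteration 3: no rows with parent in {5,7,10}; recursion stops.
SUM(level) = 0 + 1 + 1 + 2 + 2 + 2 = 8.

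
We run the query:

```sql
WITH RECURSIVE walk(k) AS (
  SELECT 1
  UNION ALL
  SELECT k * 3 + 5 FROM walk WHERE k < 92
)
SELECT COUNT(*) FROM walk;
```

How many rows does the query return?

4

Base: k=1.
Iteration 1: 1 < 92 holds -> k = 1 * 3 + 5 = 8.
Iteration 2: 8 < 92 holds -> k = 8 * 3 + 5 = 29.
Iteration 3: 29 < 92 holds -> k = 29 * 3 + 5 = 92.
Iteration 4: 92 < 92 fails; recursion stops.
Total rows emitted: 4.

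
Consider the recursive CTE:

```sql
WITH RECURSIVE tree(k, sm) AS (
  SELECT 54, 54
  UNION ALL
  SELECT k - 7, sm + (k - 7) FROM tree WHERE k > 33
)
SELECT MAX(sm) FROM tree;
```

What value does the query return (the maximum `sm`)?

Base: k=54, sm=54.
Iteration 1: 54 > 33 holds -> k = 54 - 7 = 47, sm = 54 + 47 = 101.
Iteration 2: 47 > 33 holds -> k = 47 - 7 = 40, sm = 101 + 40 = 141.
Iteration 3: 40 > 33 holds -> k = 40 - 7 = 33, sm = 141 + 33 = 174.
Iteration 4: 33 > 33 fails; recursion stops.
sm values: 54, 101, 141, 174; the maximum is 174.

174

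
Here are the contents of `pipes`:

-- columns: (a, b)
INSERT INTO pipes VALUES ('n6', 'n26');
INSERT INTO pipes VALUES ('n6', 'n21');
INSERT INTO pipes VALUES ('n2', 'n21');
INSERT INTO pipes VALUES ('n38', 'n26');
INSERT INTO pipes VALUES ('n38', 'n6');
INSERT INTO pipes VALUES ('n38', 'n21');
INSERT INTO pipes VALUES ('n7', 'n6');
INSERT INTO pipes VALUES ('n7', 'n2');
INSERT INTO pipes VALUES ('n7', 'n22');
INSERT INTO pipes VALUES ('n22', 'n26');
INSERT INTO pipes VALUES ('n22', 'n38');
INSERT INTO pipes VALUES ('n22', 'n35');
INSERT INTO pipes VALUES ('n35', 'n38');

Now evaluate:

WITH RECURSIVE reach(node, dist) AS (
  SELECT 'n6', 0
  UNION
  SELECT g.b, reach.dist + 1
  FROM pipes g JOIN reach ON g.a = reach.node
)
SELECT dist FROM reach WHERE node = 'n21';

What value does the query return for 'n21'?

1

Base: (n6, dist=0).
Iteration 1: edges from {n6} -> (n21, dist=1), (n26, dist=1).
Iteration 2: no outgoing edges from {n21,n26}; recursion stops.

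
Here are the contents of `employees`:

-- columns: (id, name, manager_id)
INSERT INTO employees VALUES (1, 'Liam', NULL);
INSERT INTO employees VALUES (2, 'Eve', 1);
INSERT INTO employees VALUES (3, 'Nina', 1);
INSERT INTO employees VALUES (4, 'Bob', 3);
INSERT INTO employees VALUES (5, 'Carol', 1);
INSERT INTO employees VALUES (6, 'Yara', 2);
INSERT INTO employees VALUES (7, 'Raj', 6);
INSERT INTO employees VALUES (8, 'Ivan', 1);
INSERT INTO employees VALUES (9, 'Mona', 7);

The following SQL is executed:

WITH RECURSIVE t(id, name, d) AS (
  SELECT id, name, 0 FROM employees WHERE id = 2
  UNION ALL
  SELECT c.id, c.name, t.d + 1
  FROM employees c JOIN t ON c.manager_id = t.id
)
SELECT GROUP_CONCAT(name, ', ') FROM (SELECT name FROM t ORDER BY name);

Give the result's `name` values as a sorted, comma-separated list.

Base: id=2 (Eve) at d 0.
Iteration 1: rows with manager_id in {2} -> Yara (id 6, d 1).
Iteration 2: rows with manager_id in {6} -> Raj (id 7, d 2).
Iteration 3: rows with manager_id in {7} -> Mona (id 9, d 3).
Iteration 4: no rows with manager_id in {9}; recursion stops.

Eve, Mona, Raj, Yara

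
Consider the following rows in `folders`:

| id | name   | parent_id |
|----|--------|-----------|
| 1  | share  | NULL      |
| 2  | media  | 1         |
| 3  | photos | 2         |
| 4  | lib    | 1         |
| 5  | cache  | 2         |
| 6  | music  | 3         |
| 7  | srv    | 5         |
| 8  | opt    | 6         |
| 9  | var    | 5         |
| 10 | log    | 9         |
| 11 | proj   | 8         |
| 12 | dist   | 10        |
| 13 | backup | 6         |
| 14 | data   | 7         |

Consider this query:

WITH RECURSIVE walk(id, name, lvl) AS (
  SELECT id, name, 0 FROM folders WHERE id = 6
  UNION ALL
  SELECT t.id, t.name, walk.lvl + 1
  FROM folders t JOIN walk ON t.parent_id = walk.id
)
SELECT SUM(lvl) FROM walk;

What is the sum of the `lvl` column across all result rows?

4

Base: id=6 (music) at lvl 0.
Iteration 1: rows with parent_id in {6} -> opt (id 8, lvl 1), backup (id 13, lvl 1).
Iteration 2: rows with parent_id in {8,13} -> proj (id 11, lvl 2).
Iteration 3: no rows with parent_id in {11}; recursion stops.
SUM(lvl) = 0 + 1 + 1 + 2 = 4.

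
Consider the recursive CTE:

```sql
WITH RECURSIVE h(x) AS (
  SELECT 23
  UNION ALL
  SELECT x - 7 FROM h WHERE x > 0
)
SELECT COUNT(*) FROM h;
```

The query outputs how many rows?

5

Base: x=23.
Iteration 1: 23 > 0 holds -> x = 23 - 7 = 16.
Iteration 2: 16 > 0 holds -> x = 16 - 7 = 9.
Iteration 3: 9 > 0 holds -> x = 9 - 7 = 2.
Iteration 4: 2 > 0 holds -> x = 2 - 7 = -5.
Iteration 5: -5 > 0 fails; recursion stops.
Total rows emitted: 5.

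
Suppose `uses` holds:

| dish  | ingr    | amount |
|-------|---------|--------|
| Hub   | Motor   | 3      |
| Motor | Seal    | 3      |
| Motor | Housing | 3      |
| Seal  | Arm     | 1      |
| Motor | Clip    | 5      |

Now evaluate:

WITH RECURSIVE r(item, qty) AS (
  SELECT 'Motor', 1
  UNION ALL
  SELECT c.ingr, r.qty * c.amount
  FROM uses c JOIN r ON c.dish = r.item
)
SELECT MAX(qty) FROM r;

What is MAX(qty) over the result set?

5

Base: (Motor, qty=1).
Iteration 1: components of {Motor} -> Clip = 1*5 = 5, Housing = 1*3 = 3, Seal = 1*3 = 3.
Iteration 2: components of {Clip,Housing,Seal} -> Arm = 3*1 = 3.
Iteration 3: no further components; recursion stops.
qty values: 1, 3, 3, 5, 3; the maximum is 5.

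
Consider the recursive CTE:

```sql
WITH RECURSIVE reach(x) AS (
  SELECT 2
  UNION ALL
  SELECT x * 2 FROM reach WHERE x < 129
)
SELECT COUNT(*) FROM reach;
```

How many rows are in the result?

8

Base: x=2.
Iteration 1: 2 < 129 holds -> x = 2 * 2 = 4.
Iteration 2: 4 < 129 holds -> x = 4 * 2 = 8.
Iteration 3: 8 < 129 holds -> x = 8 * 2 = 16.
Iteration 4: 16 < 129 holds -> x = 16 * 2 = 32.
Iteration 5: 32 < 129 holds -> x = 32 * 2 = 64.
Iteration 6: 64 < 129 holds -> x = 64 * 2 = 128.
Iteration 7: 128 < 129 holds -> x = 128 * 2 = 256.
Iteration 8: 256 < 129 fails; recursion stops.
Total rows emitted: 8.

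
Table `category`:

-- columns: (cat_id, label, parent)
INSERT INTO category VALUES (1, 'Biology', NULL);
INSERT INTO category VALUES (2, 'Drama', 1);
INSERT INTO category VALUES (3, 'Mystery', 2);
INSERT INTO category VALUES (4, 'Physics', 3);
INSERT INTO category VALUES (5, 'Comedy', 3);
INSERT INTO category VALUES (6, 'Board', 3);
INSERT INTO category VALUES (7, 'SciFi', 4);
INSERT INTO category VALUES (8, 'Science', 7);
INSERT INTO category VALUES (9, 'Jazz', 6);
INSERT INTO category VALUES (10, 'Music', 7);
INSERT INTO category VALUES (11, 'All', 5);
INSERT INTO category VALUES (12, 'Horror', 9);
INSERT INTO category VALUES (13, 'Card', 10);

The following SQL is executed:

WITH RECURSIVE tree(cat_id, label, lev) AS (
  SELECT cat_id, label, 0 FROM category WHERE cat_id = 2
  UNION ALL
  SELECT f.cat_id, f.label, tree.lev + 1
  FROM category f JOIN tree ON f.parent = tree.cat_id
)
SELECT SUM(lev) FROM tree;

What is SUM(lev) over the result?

33

Base: cat_id=2 (Drama) at lev 0.
Iteration 1: rows with parent in {2} -> Mystery (id 3, lev 1).
Iteration 2: rows with parent in {3} -> Physics (id 4, lev 2), Comedy (id 5, lev 2), Board (id 6, lev 2).
Iteration 3: rows with parent in {4,5,6} -> SciFi (id 7, lev 3), Jazz (id 9, lev 3), All (id 11, lev 3).
Iteration 4: rows with parent in {7,9,11} -> Science (id 8, lev 4), Music (id 10, lev 4), Horror (id 12, lev 4).
Iteration 5: rows with parent in {8,10,12} -> Card (id 13, lev 5).
Iteration 6: no rows with parent in {13}; recursion stops.
SUM(lev) = 0 + 1 + 2 + 2 + 2 + 3 + 3 + 3 + 4 + 4 + 4 + 5 = 33.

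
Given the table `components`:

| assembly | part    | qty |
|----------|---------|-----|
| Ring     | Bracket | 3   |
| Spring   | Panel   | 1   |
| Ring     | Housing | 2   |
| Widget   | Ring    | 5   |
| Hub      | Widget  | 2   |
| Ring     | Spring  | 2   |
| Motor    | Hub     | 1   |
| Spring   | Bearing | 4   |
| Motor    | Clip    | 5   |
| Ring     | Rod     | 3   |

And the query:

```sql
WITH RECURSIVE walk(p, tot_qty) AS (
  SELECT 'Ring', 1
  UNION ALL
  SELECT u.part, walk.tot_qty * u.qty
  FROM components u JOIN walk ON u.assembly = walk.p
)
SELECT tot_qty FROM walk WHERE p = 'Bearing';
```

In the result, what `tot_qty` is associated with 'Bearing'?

Base: (Ring, tot_qty=1).
Iteration 1: components of {Ring} -> Bracket = 1*3 = 3, Housing = 1*2 = 2, Rod = 1*3 = 3, Spring = 1*2 = 2.
Iteration 2: components of {Bracket,Housing,Rod,Spring} -> Bearing = 2*4 = 8, Panel = 2*1 = 2.
Iteration 3: no further components; recursion stops.

8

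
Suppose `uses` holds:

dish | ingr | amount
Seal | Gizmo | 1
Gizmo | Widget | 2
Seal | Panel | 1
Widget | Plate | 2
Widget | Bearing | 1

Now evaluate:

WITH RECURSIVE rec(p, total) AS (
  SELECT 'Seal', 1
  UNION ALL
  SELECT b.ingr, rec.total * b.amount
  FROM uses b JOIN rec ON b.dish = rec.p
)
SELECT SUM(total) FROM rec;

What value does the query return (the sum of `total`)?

Base: (Seal, total=1).
Iteration 1: components of {Seal} -> Gizmo = 1*1 = 1, Panel = 1*1 = 1.
Iteration 2: components of {Gizmo,Panel} -> Widget = 1*2 = 2.
Iteration 3: components of {Widget} -> Bearing = 2*1 = 2, Plate = 2*2 = 4.
Iteration 4: no further components; recursion stops.
SUM(total) = 1 + 1 + 1 + 2 + 4 + 2 = 11.

11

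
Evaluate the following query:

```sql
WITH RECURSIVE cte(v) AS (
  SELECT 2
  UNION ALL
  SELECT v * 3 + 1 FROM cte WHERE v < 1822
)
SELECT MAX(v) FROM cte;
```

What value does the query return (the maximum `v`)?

Base: v=2.
Iteration 1: 2 < 1822 holds -> v = 2 * 3 + 1 = 7.
Iteration 2: 7 < 1822 holds -> v = 7 * 3 + 1 = 22.
Iteration 3: 22 < 1822 holds -> v = 22 * 3 + 1 = 67.
Iteration 4: 67 < 1822 holds -> v = 67 * 3 + 1 = 202.
Iteration 5: 202 < 1822 holds -> v = 202 * 3 + 1 = 607.
Iteration 6: 607 < 1822 holds -> v = 607 * 3 + 1 = 1822.
Iteration 7: 1822 < 1822 fails; recursion stops.
v values: 2, 7, 22, 67, 202, 607, 1822; the maximum is 1822.

1822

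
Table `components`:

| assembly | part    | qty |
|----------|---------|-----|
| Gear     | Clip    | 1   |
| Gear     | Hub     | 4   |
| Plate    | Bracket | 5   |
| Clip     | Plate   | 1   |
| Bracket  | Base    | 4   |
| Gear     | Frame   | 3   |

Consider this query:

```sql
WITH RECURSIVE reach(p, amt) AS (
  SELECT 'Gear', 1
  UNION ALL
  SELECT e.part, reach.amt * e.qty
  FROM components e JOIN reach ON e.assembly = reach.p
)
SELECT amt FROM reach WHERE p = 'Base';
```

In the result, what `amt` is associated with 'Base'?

20

Base: (Gear, amt=1).
Iteration 1: components of {Gear} -> Clip = 1*1 = 1, Frame = 1*3 = 3, Hub = 1*4 = 4.
Iteration 2: components of {Clip,Frame,Hub} -> Plate = 1*1 = 1.
Iteration 3: components of {Plate} -> Bracket = 1*5 = 5.
Iteration 4: components of {Bracket} -> Base = 5*4 = 20.
Iteration 5: no further components; recursion stops.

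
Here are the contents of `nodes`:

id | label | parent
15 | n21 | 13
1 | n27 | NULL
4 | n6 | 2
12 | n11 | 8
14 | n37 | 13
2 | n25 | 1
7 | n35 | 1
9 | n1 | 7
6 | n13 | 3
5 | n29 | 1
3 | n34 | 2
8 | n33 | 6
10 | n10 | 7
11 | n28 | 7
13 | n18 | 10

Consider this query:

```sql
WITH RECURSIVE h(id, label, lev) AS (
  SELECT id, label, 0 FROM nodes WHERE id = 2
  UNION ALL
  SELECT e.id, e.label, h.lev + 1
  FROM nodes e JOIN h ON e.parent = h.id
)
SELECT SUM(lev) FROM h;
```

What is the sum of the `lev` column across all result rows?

11

Base: id=2 (n25) at lev 0.
Iteration 1: rows with parent in {2} -> n34 (id 3, lev 1), n6 (id 4, lev 1).
Iteration 2: rows with parent in {3,4} -> n13 (id 6, lev 2).
Iteration 3: rows with parent in {6} -> n33 (id 8, lev 3).
Iteration 4: rows with parent in {8} -> n11 (id 12, lev 4).
Iteration 5: no rows with parent in {12}; recursion stops.
SUM(lev) = 0 + 1 + 1 + 2 + 3 + 4 = 11.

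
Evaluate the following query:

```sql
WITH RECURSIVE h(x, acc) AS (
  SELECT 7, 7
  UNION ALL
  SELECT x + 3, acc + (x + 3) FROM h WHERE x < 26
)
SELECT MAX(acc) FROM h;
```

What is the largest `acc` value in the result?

Base: x=7, acc=7.
Iteration 1: 7 < 26 holds -> x = 7 + 3 = 10, acc = 7 + 10 = 17.
Iteration 2: 10 < 26 holds -> x = 10 + 3 = 13, acc = 17 + 13 = 30.
Iteration 3: 13 < 26 holds -> x = 13 + 3 = 16, acc = 30 + 16 = 46.
Iteration 4: 16 < 26 holds -> x = 16 + 3 = 19, acc = 46 + 19 = 65.
Iteration 5: 19 < 26 holds -> x = 19 + 3 = 22, acc = 65 + 22 = 87.
Iteration 6: 22 < 26 holds -> x = 22 + 3 = 25, acc = 87 + 25 = 112.
Iteration 7: 25 < 26 holds -> x = 25 + 3 = 28, acc = 112 + 28 = 140.
Iteration 8: 28 < 26 fails; recursion stops.
acc values: 7, 17, 30, 46, 65, 87, 112, 140; the maximum is 140.

140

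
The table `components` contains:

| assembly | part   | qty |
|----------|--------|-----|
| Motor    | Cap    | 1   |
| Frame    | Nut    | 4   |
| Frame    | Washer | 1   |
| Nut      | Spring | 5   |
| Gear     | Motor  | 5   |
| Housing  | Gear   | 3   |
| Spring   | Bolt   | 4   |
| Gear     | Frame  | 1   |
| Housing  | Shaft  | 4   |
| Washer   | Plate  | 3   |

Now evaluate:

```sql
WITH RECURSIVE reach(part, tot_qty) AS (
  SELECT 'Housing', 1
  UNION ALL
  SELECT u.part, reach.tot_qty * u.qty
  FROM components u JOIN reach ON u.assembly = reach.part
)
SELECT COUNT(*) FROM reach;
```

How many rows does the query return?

11

Base: (Housing, tot_qty=1).
Iteration 1: components of {Housing} -> Gear = 1*3 = 3, Shaft = 1*4 = 4.
Iteration 2: components of {Gear,Shaft} -> Frame = 3*1 = 3, Motor = 3*5 = 15.
Iteration 3: components of {Frame,Motor} -> Cap = 15*1 = 15, Nut = 3*4 = 12, Washer = 3*1 = 3.
Iteration 4: components of {Cap,Nut,Washer} -> Plate = 3*3 = 9, Spring = 12*5 = 60.
Iteration 5: components of {Plate,Spring} -> Bolt = 60*4 = 240.
Iteration 6: no further components; recursion stops.
Total rows emitted: 11.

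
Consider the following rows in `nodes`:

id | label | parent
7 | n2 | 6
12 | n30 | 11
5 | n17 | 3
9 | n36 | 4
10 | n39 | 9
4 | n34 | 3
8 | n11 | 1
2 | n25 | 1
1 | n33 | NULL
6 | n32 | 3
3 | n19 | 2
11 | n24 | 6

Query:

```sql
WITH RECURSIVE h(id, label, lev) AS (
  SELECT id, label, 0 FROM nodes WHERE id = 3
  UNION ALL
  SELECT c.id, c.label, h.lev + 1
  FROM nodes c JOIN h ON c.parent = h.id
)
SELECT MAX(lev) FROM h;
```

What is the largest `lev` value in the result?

Base: id=3 (n19) at lev 0.
Iteration 1: rows with parent in {3} -> n34 (id 4, lev 1), n17 (id 5, lev 1), n32 (id 6, lev 1).
Iteration 2: rows with parent in {4,5,6} -> n2 (id 7, lev 2), n36 (id 9, lev 2), n24 (id 11, lev 2).
Iteration 3: rows with parent in {7,9,11} -> n39 (id 10, lev 3), n30 (id 12, lev 3).
Iteration 4: no rows with parent in {10,12}; recursion stops.
lev values: 0, 1, 1, 1, 2, 2, 2, 3, 3; the maximum is 3.

3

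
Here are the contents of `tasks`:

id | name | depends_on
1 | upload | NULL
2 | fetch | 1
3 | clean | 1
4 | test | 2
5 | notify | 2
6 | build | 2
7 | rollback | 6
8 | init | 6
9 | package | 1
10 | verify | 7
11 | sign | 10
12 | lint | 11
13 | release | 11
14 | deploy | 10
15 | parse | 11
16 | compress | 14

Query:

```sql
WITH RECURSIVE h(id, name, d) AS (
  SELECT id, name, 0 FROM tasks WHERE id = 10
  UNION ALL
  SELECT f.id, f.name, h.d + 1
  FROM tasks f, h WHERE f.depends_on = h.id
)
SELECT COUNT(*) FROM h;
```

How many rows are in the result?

7

Base: id=10 (verify) at d 0.
Iteration 1: rows with depends_on in {10} -> sign (id 11, d 1), deploy (id 14, d 1).
Iteration 2: rows with depends_on in {11,14} -> lint (id 12, d 2), release (id 13, d 2), parse (id 15, d 2), compress (id 16, d 2).
Iteration 3: no rows with depends_on in {12,13,15,16}; recursion stops.
Total rows emitted: 7.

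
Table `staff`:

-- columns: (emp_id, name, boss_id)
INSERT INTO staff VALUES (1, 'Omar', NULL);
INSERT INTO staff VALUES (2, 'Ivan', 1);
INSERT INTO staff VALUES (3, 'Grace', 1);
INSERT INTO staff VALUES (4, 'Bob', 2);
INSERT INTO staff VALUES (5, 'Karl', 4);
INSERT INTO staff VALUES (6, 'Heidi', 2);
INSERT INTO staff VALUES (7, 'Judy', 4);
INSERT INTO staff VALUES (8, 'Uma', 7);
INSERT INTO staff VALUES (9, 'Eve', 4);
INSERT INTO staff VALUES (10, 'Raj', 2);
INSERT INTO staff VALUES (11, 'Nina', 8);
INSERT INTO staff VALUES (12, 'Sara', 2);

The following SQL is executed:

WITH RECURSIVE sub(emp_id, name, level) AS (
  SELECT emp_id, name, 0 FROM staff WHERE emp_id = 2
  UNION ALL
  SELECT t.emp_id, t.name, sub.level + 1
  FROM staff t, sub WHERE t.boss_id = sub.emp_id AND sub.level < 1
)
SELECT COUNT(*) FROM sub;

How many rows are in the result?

Base: emp_id=2 (Ivan) at level 0.
Iteration 1: rows with boss_id in {2} -> Bob (id 4, level 1), Heidi (id 6, level 1), Raj (id 10, level 1), Sara (id 12, level 1).
Iteration 2: level < 1 fails for all current rows; recursion stops.
Total rows emitted: 5.

5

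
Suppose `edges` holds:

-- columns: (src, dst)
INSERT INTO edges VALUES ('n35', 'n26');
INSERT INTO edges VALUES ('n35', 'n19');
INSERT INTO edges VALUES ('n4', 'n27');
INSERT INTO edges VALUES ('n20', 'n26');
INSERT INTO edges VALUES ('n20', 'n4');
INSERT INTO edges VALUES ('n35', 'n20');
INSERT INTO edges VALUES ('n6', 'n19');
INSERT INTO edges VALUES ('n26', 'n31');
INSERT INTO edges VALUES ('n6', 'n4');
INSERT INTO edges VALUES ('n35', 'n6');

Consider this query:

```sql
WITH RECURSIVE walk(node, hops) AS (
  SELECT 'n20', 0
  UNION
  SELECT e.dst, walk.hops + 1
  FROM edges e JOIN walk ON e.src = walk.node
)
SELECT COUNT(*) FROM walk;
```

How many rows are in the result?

Base: (n20, hops=0).
Iteration 1: edges from {n20} -> (n26, hops=1), (n4, hops=1).
Iteration 2: edges from {n26,n4} -> (n27, hops=2), (n31, hops=2).
Iteration 3: no outgoing edges from {n27,n31}; recursion stops.
Total rows emitted: 5.

5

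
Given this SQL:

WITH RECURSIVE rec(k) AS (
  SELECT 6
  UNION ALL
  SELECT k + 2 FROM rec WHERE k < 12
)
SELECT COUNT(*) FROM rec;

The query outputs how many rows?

Base: k=6.
Iteration 1: 6 < 12 holds -> k = 6 + 2 = 8.
Iteration 2: 8 < 12 holds -> k = 8 + 2 = 10.
Iteration 3: 10 < 12 holds -> k = 10 + 2 = 12.
Iteration 4: 12 < 12 fails; recursion stops.
Total rows emitted: 4.

4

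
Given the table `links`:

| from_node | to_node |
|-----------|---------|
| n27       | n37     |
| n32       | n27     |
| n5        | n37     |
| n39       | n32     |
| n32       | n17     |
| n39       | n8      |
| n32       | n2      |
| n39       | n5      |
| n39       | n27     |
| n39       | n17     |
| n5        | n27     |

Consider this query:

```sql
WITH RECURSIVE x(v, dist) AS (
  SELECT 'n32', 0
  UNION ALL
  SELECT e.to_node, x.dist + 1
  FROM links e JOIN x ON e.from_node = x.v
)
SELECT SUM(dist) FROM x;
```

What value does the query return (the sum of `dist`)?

5

Base: (n32, dist=0).
Iteration 1: edges from {n32} -> (n17, dist=1), (n2, dist=1), (n27, dist=1).
Iteration 2: edges from {n17,n2,n27} -> (n37, dist=2).
Iteration 3: no outgoing edges from {n37}; recursion stops.
SUM(dist) = 0 + 1 + 1 + 1 + 2 = 5.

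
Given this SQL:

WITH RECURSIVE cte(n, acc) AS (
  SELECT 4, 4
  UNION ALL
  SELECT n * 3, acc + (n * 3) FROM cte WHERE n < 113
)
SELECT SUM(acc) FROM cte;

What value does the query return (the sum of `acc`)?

Base: n=4, acc=4.
Iteration 1: 4 < 113 holds -> n = 4 * 3 = 12, acc = 4 + 12 = 16.
Iteration 2: 12 < 113 holds -> n = 12 * 3 = 36, acc = 16 + 36 = 52.
Iteration 3: 36 < 113 holds -> n = 36 * 3 = 108, acc = 52 + 108 = 160.
Iteration 4: 108 < 113 holds -> n = 108 * 3 = 324, acc = 160 + 324 = 484.
Iteration 5: 324 < 113 fails; recursion stops.
SUM(acc) = 4 + 16 + 52 + 160 + 484 = 716.

716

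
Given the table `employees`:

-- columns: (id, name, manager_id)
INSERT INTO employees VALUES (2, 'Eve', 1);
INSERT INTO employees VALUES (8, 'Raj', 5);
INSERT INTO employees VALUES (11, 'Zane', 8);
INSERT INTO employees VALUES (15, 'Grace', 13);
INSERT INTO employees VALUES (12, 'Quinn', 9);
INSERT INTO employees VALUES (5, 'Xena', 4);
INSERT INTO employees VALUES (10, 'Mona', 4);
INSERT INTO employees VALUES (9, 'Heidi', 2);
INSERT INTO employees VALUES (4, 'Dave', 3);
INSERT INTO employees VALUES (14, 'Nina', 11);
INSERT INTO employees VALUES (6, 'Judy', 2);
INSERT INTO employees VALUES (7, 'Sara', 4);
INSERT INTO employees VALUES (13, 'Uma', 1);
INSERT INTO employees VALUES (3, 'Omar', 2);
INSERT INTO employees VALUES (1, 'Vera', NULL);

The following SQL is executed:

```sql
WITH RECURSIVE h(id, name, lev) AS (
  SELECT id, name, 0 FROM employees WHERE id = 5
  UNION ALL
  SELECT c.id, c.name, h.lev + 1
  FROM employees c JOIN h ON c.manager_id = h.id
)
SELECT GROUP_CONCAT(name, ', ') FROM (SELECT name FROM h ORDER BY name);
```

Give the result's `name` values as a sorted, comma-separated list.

Nina, Raj, Xena, Zane

Base: id=5 (Xena) at lev 0.
Iteration 1: rows with manager_id in {5} -> Raj (id 8, lev 1).
Iteration 2: rows with manager_id in {8} -> Zane (id 11, lev 2).
Iteration 3: rows with manager_id in {11} -> Nina (id 14, lev 3).
Iteration 4: no rows with manager_id in {14}; recursion stops.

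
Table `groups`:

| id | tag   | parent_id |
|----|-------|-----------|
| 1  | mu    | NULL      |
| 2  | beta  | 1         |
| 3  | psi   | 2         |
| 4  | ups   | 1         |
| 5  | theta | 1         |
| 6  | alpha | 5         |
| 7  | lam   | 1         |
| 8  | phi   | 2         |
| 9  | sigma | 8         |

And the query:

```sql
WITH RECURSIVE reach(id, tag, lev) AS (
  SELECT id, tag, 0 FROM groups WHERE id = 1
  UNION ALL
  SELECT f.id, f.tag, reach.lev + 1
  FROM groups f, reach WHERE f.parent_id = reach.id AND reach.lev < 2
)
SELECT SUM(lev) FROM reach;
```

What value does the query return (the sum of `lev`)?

Base: id=1 (mu) at lev 0.
Iteration 1: rows with parent_id in {1} -> beta (id 2, lev 1), ups (id 4, lev 1), theta (id 5, lev 1), lam (id 7, lev 1).
Iteration 2: rows with parent_id in {2,4,5,7} -> psi (id 3, lev 2), alpha (id 6, lev 2), phi (id 8, lev 2).
Iteration 3: lev < 2 fails for all current rows; recursion stops.
SUM(lev) = 0 + 1 + 1 + 1 + 1 + 2 + 2 + 2 = 10.

10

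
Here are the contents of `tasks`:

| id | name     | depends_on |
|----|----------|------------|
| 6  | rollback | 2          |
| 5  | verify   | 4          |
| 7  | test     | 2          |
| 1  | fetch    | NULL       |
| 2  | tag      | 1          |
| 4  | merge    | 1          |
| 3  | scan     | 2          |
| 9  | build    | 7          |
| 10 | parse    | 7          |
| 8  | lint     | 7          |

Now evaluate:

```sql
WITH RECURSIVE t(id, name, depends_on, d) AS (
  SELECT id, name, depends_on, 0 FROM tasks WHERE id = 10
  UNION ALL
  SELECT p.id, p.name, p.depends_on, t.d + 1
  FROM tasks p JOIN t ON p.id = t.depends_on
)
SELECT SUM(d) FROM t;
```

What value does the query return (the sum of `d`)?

6

Base: id=10 (parse), depends_on=7, d 0.
Iteration 1: join on id=7 -> test (id 7, depends_on=2, d 1).
Iteration 2: join on id=2 -> tag (id 2, depends_on=1, d 2).
Iteration 3: join on id=1 -> fetch (id 1, depends_on=NULL, d 3).
Iteration 4: depends_on is NULL; no match; recursion stops.
SUM(d) = 0 + 1 + 2 + 3 = 6.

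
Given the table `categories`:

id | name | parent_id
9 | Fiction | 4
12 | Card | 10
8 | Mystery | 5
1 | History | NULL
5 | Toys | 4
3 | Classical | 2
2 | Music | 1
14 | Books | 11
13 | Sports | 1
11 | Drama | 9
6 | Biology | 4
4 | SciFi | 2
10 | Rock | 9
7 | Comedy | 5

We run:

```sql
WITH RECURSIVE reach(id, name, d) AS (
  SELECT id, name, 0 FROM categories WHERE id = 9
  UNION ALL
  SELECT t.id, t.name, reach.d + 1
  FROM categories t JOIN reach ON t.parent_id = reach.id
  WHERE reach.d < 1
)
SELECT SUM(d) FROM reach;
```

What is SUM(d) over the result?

Base: id=9 (Fiction) at d 0.
Iteration 1: rows with parent_id in {9} -> Rock (id 10, d 1), Drama (id 11, d 1).
Iteration 2: d < 1 fails for all current rows; recursion stops.
SUM(d) = 0 + 1 + 1 = 2.

2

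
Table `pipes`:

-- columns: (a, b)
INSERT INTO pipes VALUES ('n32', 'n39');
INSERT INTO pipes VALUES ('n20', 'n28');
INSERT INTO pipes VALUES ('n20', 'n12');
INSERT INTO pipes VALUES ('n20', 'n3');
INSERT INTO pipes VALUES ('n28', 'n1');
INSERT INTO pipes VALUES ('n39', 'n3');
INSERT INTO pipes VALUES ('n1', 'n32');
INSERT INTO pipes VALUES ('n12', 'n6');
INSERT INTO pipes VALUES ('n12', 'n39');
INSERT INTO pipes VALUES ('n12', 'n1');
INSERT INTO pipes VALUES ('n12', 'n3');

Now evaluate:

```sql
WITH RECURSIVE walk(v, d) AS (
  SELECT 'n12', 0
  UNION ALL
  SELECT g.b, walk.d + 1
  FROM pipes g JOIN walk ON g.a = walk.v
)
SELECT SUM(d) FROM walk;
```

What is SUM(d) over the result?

Base: (n12, d=0).
Iteration 1: edges from {n12} -> (n1, d=1), (n3, d=1), (n39, d=1), (n6, d=1).
Iteration 2: edges from {n1,n3,n39,n6} -> (n3, d=2), (n32, d=2).
Iteration 3: edges from {n3,n32} -> (n39, d=3).
Iteration 4: edges from {n39} -> (n3, d=4).
Iteration 5: no outgoing edges from {n3}; recursion stops.
SUM(d) = 0 + 1 + 1 + 1 + 1 + 2 + 2 + 3 + 4 = 15.

15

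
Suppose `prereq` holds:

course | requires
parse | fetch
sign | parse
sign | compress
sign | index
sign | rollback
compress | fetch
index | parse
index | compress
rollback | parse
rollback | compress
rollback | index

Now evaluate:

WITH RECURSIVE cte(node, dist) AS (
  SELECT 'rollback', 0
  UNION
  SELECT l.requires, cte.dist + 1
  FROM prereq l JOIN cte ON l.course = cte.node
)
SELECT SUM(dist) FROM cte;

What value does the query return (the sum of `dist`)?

Base: (rollback, dist=0).
Iteration 1: edges from {rollback} -> (compress, dist=1), (index, dist=1), (parse, dist=1).
Iteration 2: edges from {compress,index,parse} -> (compress, dist=2), (fetch, dist=2), (parse, dist=2). [UNION drops 1 duplicate row(s)]
Iteration 3: edges from {compress,fetch,parse} -> (fetch, dist=3). [UNION drops 1 duplicate row(s)]
Iteration 4: no outgoing edges from {fetch}; recursion stops.
SUM(dist) = 0 + 1 + 1 + 1 + 2 + 2 + 2 + 3 = 12.

12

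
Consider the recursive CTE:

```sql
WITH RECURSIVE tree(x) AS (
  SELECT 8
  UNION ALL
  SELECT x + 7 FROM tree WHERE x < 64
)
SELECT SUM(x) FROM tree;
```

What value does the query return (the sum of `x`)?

Base: x=8.
Iteration 1: 8 < 64 holds -> x = 8 + 7 = 15.
Iteration 2: 15 < 64 holds -> x = 15 + 7 = 22.
Iteration 3: 22 < 64 holds -> x = 22 + 7 = 29.
Iteration 4: 29 < 64 holds -> x = 29 + 7 = 36.
Iteration 5: 36 < 64 holds -> x = 36 + 7 = 43.
Iteration 6: 43 < 64 holds -> x = 43 + 7 = 50.
Iteration 7: 50 < 64 holds -> x = 50 + 7 = 57.
Iteration 8: 57 < 64 holds -> x = 57 + 7 = 64.
Iteration 9: 64 < 64 fails; recursion stops.
SUM(x) = 8 + 15 + 22 + 29 + 36 + 43 + 50 + 57 + 64 = 324.

324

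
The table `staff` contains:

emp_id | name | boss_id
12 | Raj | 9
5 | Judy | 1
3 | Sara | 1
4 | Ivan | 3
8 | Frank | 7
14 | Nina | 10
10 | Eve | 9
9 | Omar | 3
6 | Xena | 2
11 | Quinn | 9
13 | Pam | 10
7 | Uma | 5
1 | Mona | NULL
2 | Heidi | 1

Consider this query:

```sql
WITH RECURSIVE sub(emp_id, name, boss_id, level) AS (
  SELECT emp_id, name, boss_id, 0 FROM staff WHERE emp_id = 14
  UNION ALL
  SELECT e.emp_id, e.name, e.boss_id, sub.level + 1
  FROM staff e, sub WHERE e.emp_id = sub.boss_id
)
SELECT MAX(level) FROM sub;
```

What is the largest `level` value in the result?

Base: emp_id=14 (Nina), boss_id=10, level 0.
Iteration 1: join on emp_id=10 -> Eve (id 10, boss_id=9, level 1).
Iteration 2: join on emp_id=9 -> Omar (id 9, boss_id=3, level 2).
Iteration 3: join on emp_id=3 -> Sara (id 3, boss_id=1, level 3).
Iteration 4: join on emp_id=1 -> Mona (id 1, boss_id=NULL, level 4).
Iteration 5: boss_id is NULL; no match; recursion stops.
level values: 0, 1, 2, 3, 4; the maximum is 4.

4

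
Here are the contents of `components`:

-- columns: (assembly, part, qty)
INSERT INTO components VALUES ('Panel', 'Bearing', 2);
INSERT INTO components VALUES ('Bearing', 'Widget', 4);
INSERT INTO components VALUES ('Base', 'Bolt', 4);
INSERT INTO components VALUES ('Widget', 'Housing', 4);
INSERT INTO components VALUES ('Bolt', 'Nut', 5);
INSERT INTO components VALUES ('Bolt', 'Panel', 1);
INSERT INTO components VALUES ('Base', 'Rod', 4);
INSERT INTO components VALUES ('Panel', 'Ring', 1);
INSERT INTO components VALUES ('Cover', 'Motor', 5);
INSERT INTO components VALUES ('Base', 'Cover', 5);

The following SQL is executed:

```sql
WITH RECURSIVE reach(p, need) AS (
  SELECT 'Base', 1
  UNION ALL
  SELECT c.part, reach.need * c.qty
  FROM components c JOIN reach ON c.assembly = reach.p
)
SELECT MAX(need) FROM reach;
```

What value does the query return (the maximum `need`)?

128

Base: (Base, need=1).
Iteration 1: components of {Base} -> Bolt = 1*4 = 4, Cover = 1*5 = 5, Rod = 1*4 = 4.
Iteration 2: components of {Bolt,Cover,Rod} -> Motor = 5*5 = 25, Nut = 4*5 = 20, Panel = 4*1 = 4.
Iteration 3: components of {Motor,Nut,Panel} -> Bearing = 4*2 = 8, Ring = 4*1 = 4.
Iteration 4: components of {Bearing,Ring} -> Widget = 8*4 = 32.
Iteration 5: components of {Widget} -> Housing = 32*4 = 128.
Iteration 6: no further components; recursion stops.
need values: 1, 5, 4, 4, 25, 4, 20, 8, 4, 32, 128; the maximum is 128.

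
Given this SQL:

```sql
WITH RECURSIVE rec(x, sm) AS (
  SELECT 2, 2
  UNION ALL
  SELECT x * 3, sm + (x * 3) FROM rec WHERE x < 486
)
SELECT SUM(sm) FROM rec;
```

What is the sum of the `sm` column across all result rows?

1086

Base: x=2, sm=2.
Iteration 1: 2 < 486 holds -> x = 2 * 3 = 6, sm = 2 + 6 = 8.
Iteration 2: 6 < 486 holds -> x = 6 * 3 = 18, sm = 8 + 18 = 26.
Iteration 3: 18 < 486 holds -> x = 18 * 3 = 54, sm = 26 + 54 = 80.
Iteration 4: 54 < 486 holds -> x = 54 * 3 = 162, sm = 80 + 162 = 242.
Iteration 5: 162 < 486 holds -> x = 162 * 3 = 486, sm = 242 + 486 = 728.
Iteration 6: 486 < 486 fails; recursion stops.
SUM(sm) = 2 + 8 + 26 + 80 + 242 + 728 = 1086.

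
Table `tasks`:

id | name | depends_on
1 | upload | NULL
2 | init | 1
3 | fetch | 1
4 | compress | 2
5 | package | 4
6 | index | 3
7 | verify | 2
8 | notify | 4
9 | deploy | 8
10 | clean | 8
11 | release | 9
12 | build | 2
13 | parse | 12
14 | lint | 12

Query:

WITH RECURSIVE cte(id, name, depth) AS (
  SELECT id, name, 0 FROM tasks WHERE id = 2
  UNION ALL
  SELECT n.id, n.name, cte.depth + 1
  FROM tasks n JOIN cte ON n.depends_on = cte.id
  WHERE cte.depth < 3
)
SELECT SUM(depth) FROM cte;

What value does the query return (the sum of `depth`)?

Base: id=2 (init) at depth 0.
Iteration 1: rows with depends_on in {2} -> compress (id 4, depth 1), verify (id 7, depth 1), build (id 12, depth 1).
Iteration 2: rows with depends_on in {4,7,12} -> package (id 5, depth 2), notify (id 8, depth 2), parse (id 13, depth 2), lint (id 14, depth 2).
Iteration 3: rows with depends_on in {5,8,13,14} -> deploy (id 9, depth 3), clean (id 10, depth 3).
Iteration 4: depth < 3 fails for all current rows; recursion stops.
SUM(depth) = 0 + 1 + 1 + 1 + 2 + 2 + 2 + 2 + 3 + 3 = 17.

17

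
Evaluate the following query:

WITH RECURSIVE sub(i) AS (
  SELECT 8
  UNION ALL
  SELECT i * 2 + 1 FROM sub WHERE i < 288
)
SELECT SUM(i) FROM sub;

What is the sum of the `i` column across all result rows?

1136

Base: i=8.
Iteration 1: 8 < 288 holds -> i = 8 * 2 + 1 = 17.
Iteration 2: 17 < 288 holds -> i = 17 * 2 + 1 = 35.
Iteration 3: 35 < 288 holds -> i = 35 * 2 + 1 = 71.
Iteration 4: 71 < 288 holds -> i = 71 * 2 + 1 = 143.
Iteration 5: 143 < 288 holds -> i = 143 * 2 + 1 = 287.
Iteration 6: 287 < 288 holds -> i = 287 * 2 + 1 = 575.
Iteration 7: 575 < 288 fails; recursion stops.
SUM(i) = 8 + 17 + 35 + 71 + 143 + 287 + 575 = 1136.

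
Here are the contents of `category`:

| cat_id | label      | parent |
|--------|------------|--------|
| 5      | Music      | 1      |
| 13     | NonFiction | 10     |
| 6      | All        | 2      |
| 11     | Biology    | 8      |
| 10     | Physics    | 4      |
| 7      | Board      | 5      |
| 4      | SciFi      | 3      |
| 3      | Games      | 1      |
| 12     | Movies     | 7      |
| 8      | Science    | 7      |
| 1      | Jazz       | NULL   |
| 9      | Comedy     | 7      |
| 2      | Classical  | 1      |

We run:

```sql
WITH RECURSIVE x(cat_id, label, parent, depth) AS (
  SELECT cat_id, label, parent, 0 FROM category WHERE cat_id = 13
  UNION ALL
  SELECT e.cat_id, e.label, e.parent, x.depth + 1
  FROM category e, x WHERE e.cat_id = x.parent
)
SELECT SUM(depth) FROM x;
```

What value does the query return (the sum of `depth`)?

Base: cat_id=13 (NonFiction), parent=10, depth 0.
Iteration 1: join on cat_id=10 -> Physics (id 10, parent=4, depth 1).
Iteration 2: join on cat_id=4 -> SciFi (id 4, parent=3, depth 2).
Iteration 3: join on cat_id=3 -> Games (id 3, parent=1, depth 3).
Iteration 4: join on cat_id=1 -> Jazz (id 1, parent=NULL, depth 4).
Iteration 5: parent is NULL; no match; recursion stops.
SUM(depth) = 0 + 1 + 2 + 3 + 4 = 10.

10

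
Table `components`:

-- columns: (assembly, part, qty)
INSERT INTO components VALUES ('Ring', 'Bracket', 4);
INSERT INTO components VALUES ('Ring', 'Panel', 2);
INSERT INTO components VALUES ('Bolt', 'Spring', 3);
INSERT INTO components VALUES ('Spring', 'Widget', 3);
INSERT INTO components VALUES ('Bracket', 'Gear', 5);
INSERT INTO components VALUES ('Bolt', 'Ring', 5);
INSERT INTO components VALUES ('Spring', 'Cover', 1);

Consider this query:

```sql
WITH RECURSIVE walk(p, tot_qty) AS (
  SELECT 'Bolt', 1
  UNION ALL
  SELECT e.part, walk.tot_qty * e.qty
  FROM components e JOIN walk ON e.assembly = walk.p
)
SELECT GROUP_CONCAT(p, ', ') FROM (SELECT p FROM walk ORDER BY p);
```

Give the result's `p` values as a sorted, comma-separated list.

Base: (Bolt, tot_qty=1).
Iteration 1: components of {Bolt} -> Ring = 1*5 = 5, Spring = 1*3 = 3.
Iteration 2: components of {Ring,Spring} -> Bracket = 5*4 = 20, Cover = 3*1 = 3, Panel = 5*2 = 10, Widget = 3*3 = 9.
Iteration 3: components of {Bracket,Cover,Panel,Widget} -> Gear = 20*5 = 100.
Iteration 4: no further components; recursion stops.

Bolt, Bracket, Cover, Gear, Panel, Ring, Spring, Widget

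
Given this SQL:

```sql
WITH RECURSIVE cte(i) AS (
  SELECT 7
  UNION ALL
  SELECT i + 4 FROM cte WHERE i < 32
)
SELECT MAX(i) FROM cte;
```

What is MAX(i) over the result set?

35

Base: i=7.
Iteration 1: 7 < 32 holds -> i = 7 + 4 = 11.
Iteration 2: 11 < 32 holds -> i = 11 + 4 = 15.
Iteration 3: 15 < 32 holds -> i = 15 + 4 = 19.
Iteration 4: 19 < 32 holds -> i = 19 + 4 = 23.
Iteration 5: 23 < 32 holds -> i = 23 + 4 = 27.
Iteration 6: 27 < 32 holds -> i = 27 + 4 = 31.
Iteration 7: 31 < 32 holds -> i = 31 + 4 = 35.
Iteration 8: 35 < 32 fails; recursion stops.
i values: 7, 11, 15, 19, 23, 27, 31, 35; the maximum is 35.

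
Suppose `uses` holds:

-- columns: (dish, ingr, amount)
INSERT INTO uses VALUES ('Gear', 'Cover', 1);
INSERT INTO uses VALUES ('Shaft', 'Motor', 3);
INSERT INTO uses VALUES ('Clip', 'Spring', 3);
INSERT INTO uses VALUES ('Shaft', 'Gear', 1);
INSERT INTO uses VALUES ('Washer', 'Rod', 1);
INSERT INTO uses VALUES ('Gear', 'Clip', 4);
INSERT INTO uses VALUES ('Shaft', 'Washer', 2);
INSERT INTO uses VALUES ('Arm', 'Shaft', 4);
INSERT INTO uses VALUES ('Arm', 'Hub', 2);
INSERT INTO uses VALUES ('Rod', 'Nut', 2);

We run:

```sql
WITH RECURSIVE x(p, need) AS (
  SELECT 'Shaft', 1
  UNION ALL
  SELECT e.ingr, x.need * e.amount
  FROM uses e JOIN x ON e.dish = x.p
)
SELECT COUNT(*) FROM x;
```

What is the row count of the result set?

Base: (Shaft, need=1).
Iteration 1: components of {Shaft} -> Gear = 1*1 = 1, Motor = 1*3 = 3, Washer = 1*2 = 2.
Iteration 2: components of {Gear,Motor,Washer} -> Clip = 1*4 = 4, Cover = 1*1 = 1, Rod = 2*1 = 2.
Iteration 3: components of {Clip,Cover,Rod} -> Nut = 2*2 = 4, Spring = 4*3 = 12.
Iteration 4: no further components; recursion stops.
Total rows emitted: 9.

9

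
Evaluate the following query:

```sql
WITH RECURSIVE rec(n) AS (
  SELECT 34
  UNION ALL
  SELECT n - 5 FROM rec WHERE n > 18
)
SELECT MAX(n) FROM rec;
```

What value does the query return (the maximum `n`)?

34

Base: n=34.
Iteration 1: 34 > 18 holds -> n = 34 - 5 = 29.
Iteration 2: 29 > 18 holds -> n = 29 - 5 = 24.
Iteration 3: 24 > 18 holds -> n = 24 - 5 = 19.
Iteration 4: 19 > 18 holds -> n = 19 - 5 = 14.
Iteration 5: 14 > 18 fails; recursion stops.
n values: 34, 29, 24, 19, 14; the maximum is 34.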